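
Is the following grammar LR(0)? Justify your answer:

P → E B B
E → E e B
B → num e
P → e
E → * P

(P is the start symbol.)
Yes, the grammar is LR(0)

Augment with P' → P and build the canonical LR(0) collection (I0 = CLOSURE({[P' → . P]}), then GOTO on every symbol after a dot until no new states appear). It has 12 states:
  I0: { [E → . * P], [E → . E e B], [P → . E B B], [P → . e], [P' → . P] }  — shift
  I1: { [E → * . P], [E → . * P], [E → . E e B], [P → . E B B], [P → . e] }  — shift
  I2: { [B → . num e], [E → E . e B], [P → E . B B] }  — shift
  I3: { [P' → P .] }  — accept
  I4: { [P → e .] }  — reduce
  I5: { [B → . num e], [P → E B . B] }  — shift
  I6: { [B → . num e], [E → E e . B] }  — shift
  I7: { [B → num . e] }  — shift
  I8: { [B → num e .] }  — reduce
  I9: { [E → E e B .] }  — reduce
  I10: { [P → E B B .] }  — reduce
  I11: { [E → * P .] }  — reduce

Every state is either a pure shift/goto state or contains exactly one complete item and nothing to shift — no conflicts. The grammar is LR(0).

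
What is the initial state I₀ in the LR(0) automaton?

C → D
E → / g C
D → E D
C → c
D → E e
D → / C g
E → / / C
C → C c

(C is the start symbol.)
{ [C → . C c], [C → . D], [C → . c], [C' → . C], [D → . / C g], [D → . E D], [D → . E e], [E → . / / C], [E → . / g C] }

First, augment the grammar with C' → C
I₀ = CLOSURE({ [C' → . C] }):
  [C' → . C] has the dot before C: add [C → . D], [C → . c], [C → . C c]
  [C → . D] has the dot before D: add [D → . E D], [D → . E e], [D → . / C g]
  [D → . E D] has the dot before E: add [E → . / g C], [E → . / / C]
No further items can be added.

I₀ = { [C → . C c], [C → . D], [C → . c], [C' → . C], [D → . / C g], [D → . E D], [D → . E e], [E → . / / C], [E → . / g C] }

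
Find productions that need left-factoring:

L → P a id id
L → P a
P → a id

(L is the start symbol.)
Left-factoring is needed when two productions for the same non-terminal
share a common prefix on the right-hand side.

Productions for L:
  L → P a id id
  L → P a

Found common prefix 'P a' in productions for L

Answer: Yes, L has productions with common prefix 'P a'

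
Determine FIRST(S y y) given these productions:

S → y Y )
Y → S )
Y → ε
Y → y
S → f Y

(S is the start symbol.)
{ 'f', 'y' }

FIRST sets of the non-terminals involved (from the grammar, by fixed-point iteration):
  FIRST(S) = { 'f', 'y' }

To compute FIRST(S y y), process the symbols left to right:
Symbol S is a non-terminal. Add FIRST(S) \ {ε} = { 'f', 'y' }
S is not nullable (ε ∉ FIRST(S)), so stop here.
FIRST(S y y) = { 'f', 'y' }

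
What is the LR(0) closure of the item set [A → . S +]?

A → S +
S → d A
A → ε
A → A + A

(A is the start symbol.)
To compute CLOSURE, for each item [A → α.Bβ] where B is a non-terminal, add [B → .γ] for all productions B → γ; repeat for the newly added items until nothing changes.

Start with: [A → . S +]
  [A → . S +] has the dot before S: add [S → . d A]
No further items can be added.

CLOSURE = { [A → . S +], [S → . d A] }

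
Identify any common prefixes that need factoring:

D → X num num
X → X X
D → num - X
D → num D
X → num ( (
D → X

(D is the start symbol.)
Left-factoring is needed when two productions for the same non-terminal
share a common prefix on the right-hand side.

Productions for D:
  D → X num num
  D → num - X
  D → num D
  D → X
Productions for X:
  X → X X
  X → num ( (

Found common prefix 'X' in productions for D
Found common prefix 'num' in productions for D

Answer: Yes, D has productions with common prefix 'X'; D has productions with common prefix 'num'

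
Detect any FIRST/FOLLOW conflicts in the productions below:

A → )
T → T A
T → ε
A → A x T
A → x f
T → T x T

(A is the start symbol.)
Yes. T → T A with FOLLOW(T) on { ')', 'x' }; T → T x T with FOLLOW(T) on { ')', 'x' }

A FIRST/FOLLOW conflict occurs when a non-terminal N has a nullable alternative N → β (β ⇒* ε) and another alternative N → α with FIRST(α) ∩ FOLLOW(N) ≠ ∅: on such a lookahead the parser cannot decide between expanding α and letting N vanish via β.

Nullable non-terminals: T.
FIRST sets used below: FIRST(T) = { ')', 'x', ε }, FIRST(A) = { ')', 'x' }

T: nullable alternative(s) T → ε; FOLLOW(T) = { $, ')', 'x' }
  T → T A: FIRST \ {ε} = { ')', 'x' } — overlaps FOLLOW(T) on { ')', 'x' }: CONFLICT
  T → ε: FIRST \ {ε} = { } — this is the only nullable alternative, skip
  T → T x T: FIRST \ {ε} = { ')', 'x' } — overlaps FOLLOW(T) on { ')', 'x' }: CONFLICT

A has no nullable alternative, so no FIRST/FOLLOW check is needed there.

So the grammar has 2 FIRST/FOLLOW conflicts (marked CONFLICT above).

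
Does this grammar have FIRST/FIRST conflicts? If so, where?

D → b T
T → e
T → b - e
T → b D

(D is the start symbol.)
Productions for T:
  T → e: FIRST = { 'e' }
  T → b - e: FIRST = { 'b' }
  T → b D: FIRST = { 'b' }
D has only one production, so no FIRST/FIRST conflict is possible there.

Conflict for T: T → b - e and T → b D
  Overlap: { 'b' }

Answer: Yes. T → b '-' e / T → b D on { 'b' }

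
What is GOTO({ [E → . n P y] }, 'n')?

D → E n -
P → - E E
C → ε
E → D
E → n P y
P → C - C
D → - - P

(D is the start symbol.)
{ [C → .], [E → n . P y], [P → . - E E], [P → . C - C] }

GOTO(I, 'n') = CLOSURE({ [A → αX.β] : [A → α.Xβ] ∈ I, X = 'n' })

Items with dot before 'n', with the dot advanced:
  [E → . n P y] → [E → n . P y]
Closure of the advanced items:
  [E → n . P y] has the dot before P: add [P → . - E E], [P → . C - C]
  [P → . C - C] has the dot before C: add [C → .]

GOTO = { [C → .], [E → n . P y], [P → . - E E], [P → . C - C] }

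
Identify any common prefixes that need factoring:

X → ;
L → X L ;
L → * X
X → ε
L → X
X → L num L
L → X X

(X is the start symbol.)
Yes, L has productions with common prefix 'X'

Left-factoring is needed when two productions for the same non-terminal
share a common prefix on the right-hand side.

Productions for X:
  X → ;
  X → ε
  X → L num L
Productions for L:
  L → X L ;
  L → * X
  L → X
  L → X X

Found common prefix 'X' in productions for L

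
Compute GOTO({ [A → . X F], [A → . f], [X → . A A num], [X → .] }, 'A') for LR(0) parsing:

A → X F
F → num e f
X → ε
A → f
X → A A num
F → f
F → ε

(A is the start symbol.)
{ [A → . X F], [A → . f], [X → . A A num], [X → .], [X → A . A num] }

GOTO(I, 'A') = CLOSURE({ [A → αX.β] : [A → α.Xβ] ∈ I, X = 'A' })

Items with dot before 'A', with the dot advanced:
  [X → . A A num] → [X → A . A num]
Closure of the advanced items:
  [X → A . A num] has the dot before A: add [A → . X F], [A → . f]
  [A → . X F] has the dot before X: add [X → .], [X → . A A num]

GOTO = { [A → . X F], [A → . f], [X → . A A num], [X → .], [X → A . A num] }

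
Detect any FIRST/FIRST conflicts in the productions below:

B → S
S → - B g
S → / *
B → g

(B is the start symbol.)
FIRST sets of the non-terminals at (or reachable through a nullable prefix from) the front of some alternative:
  FIRST(S) = { '-', '/' }

Productions for B:
  B → S: FIRST = { '-', '/' }
  B → g: FIRST = { 'g' }
Productions for S:
  S → - B g: FIRST = { '-' }
  S → / *: FIRST = { '/' }

All alternatives of each non-terminal have pairwise disjoint FIRST sets.

Answer: No FIRST/FIRST conflicts.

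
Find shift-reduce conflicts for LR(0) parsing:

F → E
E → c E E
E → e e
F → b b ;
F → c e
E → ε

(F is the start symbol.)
Yes — I0: [E → .] vs [E → . c E E]; I4: [E → .] vs [E → . c E E]; I7: [E → .] vs [E → . c E E]; I8: [E → .] vs [E → . c E E]; I9: [F → c e .] vs [E → e . e]

A shift-reduce conflict occurs when an LR(0) state has both:
  - a complete (reduce) item [A → α .] (dot at the end), and
  - a shift item [B → β . c γ] (dot before a terminal).

Augment with F' → F and build the canonical LR(0) collection (I0 = CLOSURE({[F' → . F]}), then GOTO on every symbol after a dot until no new states appear). It has 13 states:
  I0: { [E → . c E E], [E → . e e], [E → .], [F → . E], [F → . b b ;], [F → . c e], [F' → . F] }  — shift, reduce
  I1: { [F → E .] }  — reduce
  I2: { [F' → F .] }  — accept
  I3: { [F → b . b ;] }  — shift
  I4: { [E → . c E E], [E → . e e], [E → .], [E → c . E E], [F → c . e] }  — shift, reduce
  I5: { [E → e . e] }  — shift
  I6: { [E → e e .] }  — reduce
  I7: { [E → . c E E], [E → . e e], [E → .], [E → c E . E] }  — shift, reduce
  I8: { [E → . c E E], [E → . e e], [E → .], [E → c . E E] }  — shift, reduce
  I9: { [E → e . e], [F → c e .] }  — shift, reduce
  I10: { [E → c E E .] }  — reduce
  I11: { [F → b b . ;] }  — shift
  I12: { [F → b b ; .] }  — reduce

I0 contains reduce item [E → .] and shift items [E → . c E E], [E → . e e], [F → . b b ;], [F → . c e] — shift-reduce conflict.
I4 contains reduce item [E → .] and shift items [E → . c E E], [E → . e e], [F → c . e] — shift-reduce conflict.
I7 contains reduce item [E → .] and shift items [E → . c E E], [E → . e e] — shift-reduce conflict.
I8 contains reduce item [E → .] and shift items [E → . c E E], [E → . e e] — shift-reduce conflict.
I9 contains reduce item [F → c e .] and shift item [E → e . e] — shift-reduce conflict.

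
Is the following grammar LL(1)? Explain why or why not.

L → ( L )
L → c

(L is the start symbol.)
Yes, the grammar is LL(1).

A grammar is LL(1) if for each non-terminal N with multiple productions, the predict sets of those productions are pairwise disjoint, where PREDICT(N → α) = (FIRST(α) \ {ε}) ∪ (FOLLOW(N) if α ⇒* ε).

For L:
  PREDICT(L → '(' L ')') = { '(' }
  PREDICT(L → c) = { 'c' }

All predict sets are disjoint. The grammar IS LL(1).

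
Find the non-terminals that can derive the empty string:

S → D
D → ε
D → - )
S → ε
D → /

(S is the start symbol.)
{ 'D', 'S' }

A non-terminal is nullable if it can derive ε (the empty string): either it has an ε-production, or it has a production whose right-hand side consists entirely of nullable non-terminals.

ε-productions: D → ε, S → ε
So D, S are immediately nullable.
Every non-terminal is now nullable.
Nullable = { 'D', 'S' }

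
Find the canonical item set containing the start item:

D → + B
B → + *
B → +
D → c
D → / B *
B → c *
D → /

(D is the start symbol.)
First, augment the grammar with D' → D
I₀ = CLOSURE({ [D' → . D] }):
  [D' → . D] has the dot before D: add [D → . + B], [D → . c], [D → . / B *], [D → . /]
No further items can be added.

I₀ = { [D → . + B], [D → . / B *], [D → . /], [D → . c], [D' → . D] }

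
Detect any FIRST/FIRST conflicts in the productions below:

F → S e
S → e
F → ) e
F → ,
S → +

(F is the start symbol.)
A FIRST/FIRST conflict occurs when two productions N → α and N → β for the same non-terminal have FIRST(α) ∩ FIRST(β) ≠ ∅ (with ε ∈ FIRST of a nullable right-hand side, so two nullable alternatives also conflict).

FIRST sets of the non-terminals at (or reachable through a nullable prefix from) the front of some alternative:
  FIRST(S) = { '+', 'e' }

Productions for F:
  F → S e: FIRST = { '+', 'e' }
  F → ) e: FIRST = { ')' }
  F → ,: FIRST = { ',' }
Productions for S:
  S → e: FIRST = { 'e' }
  S → +: FIRST = { '+' }

All alternatives of each non-terminal have pairwise disjoint FIRST sets.

Answer: No FIRST/FIRST conflicts.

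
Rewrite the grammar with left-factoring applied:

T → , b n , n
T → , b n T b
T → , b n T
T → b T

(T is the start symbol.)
T → , b n T'
T' → , n
T' → T T''
T'' → b
T'' → ε
T → b T

Left-factoring transforms A → αβ₁ | αβ₂ into A → αA' and A' → β₁ | β₂
(α is the longest common prefix among the alternatives). Repeat until
no nonterminal has two alternatives with a common prefix.

Round 1: T has alternatives sharing prefix ', b n'. Introduce T': T → , b n T'
  Add: T' → , n
  Add: T' → T b
  Add: T' → T

Round 2: T' has alternatives sharing prefix 'T'. Introduce T'': T' → T T''
  Add: T'' → b
  Add: T'' → ε

No remaining common prefixes — done.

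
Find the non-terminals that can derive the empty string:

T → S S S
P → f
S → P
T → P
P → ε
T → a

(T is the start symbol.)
ε-productions: P → ε
So P is immediately nullable.
S → P: every symbol on the right is nullable, so S is nullable too.
T → P: every symbol on the right is nullable, so T is nullable too.
Every non-terminal is now nullable.
Nullable = { 'P', 'S', 'T' }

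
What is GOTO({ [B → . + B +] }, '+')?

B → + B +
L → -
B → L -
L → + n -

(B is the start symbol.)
GOTO(I, '+') = CLOSURE({ [A → αX.β] : [A → α.Xβ] ∈ I, X = '+' })

Items with dot before '+', with the dot advanced:
  [B → . + B +] → [B → + . B +]
Closure of the advanced items:
  [B → + . B +] has the dot before B: add [B → . + B +], [B → . L -]
  [B → . L -] has the dot before L: add [L → . -], [L → . + n -]

GOTO = { [B → + . B +], [B → . + B +], [B → . L -], [L → . + n -], [L → . -] }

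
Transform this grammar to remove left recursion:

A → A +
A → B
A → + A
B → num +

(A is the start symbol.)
A → B A'
A → + A A'
A' → + A'
A' → ε
B → num +

A is directly left-recursive. The standard transformation for
  A → A α₁ | ... | A α_m | β₁ | ... | β_n
is
  A  → β₁ A' | ... | β_n A'
  A' → α₁ A' | ... | α_m A' | ε

A → B becomes A → B A'
A → + A becomes A → + A A'
A → A + becomes A' → + A'
Add A' → ε

Productions for other non-terminals are unchanged:
  B → num +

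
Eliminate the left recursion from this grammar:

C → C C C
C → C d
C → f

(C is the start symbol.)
C → f C'
C' → C C C'
C' → d C'
C' → ε

C is directly left-recursive. The standard transformation for
  A → A α₁ | ... | A α_m | β₁ | ... | β_n
is
  A  → β₁ A' | ... | β_n A'
  A' → α₁ A' | ... | α_m A' | ε

C → f becomes C → f C'
C → C C C becomes C' → C C C'
C → C d becomes C' → d C'
Add C' → ε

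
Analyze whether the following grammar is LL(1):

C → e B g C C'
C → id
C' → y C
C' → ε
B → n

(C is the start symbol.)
A grammar is LL(1) if for each non-terminal N with multiple productions, the predict sets of those productions are pairwise disjoint, where PREDICT(N → α) = (FIRST(α) \ {ε}) ∪ (FOLLOW(N) if α ⇒* ε).

Relevant sets:
  FOLLOW(C') = { $, 'y' }

For C:
  PREDICT(C → e B g C C') = { 'e' }
  PREDICT(C → id) = { 'id' }
For C':
  PREDICT(C' → y C) = { 'y' }
  PREDICT(C' → ε) = { $, 'y' }
B has a single production, so nothing to check there.

Conflict found: Predict set conflict for C': { 'y' }
The grammar is NOT LL(1).

Answer: No. Predict set conflict for C': { 'y' }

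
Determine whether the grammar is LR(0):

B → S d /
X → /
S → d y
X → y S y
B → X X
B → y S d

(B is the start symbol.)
Augment with B' → B and build the canonical LR(0) collection (I0 = CLOSURE({[B' → . B]}), then GOTO on every symbol after a dot until no new states appear). It has 16 states:
  I0: { [B → . S d /], [B → . X X], [B → . y S d], [B' → . B], [S → . d y], [X → . /], [X → . y S y] }  — shift
  I1: { [X → / .] }  — reduce
  I2: { [B' → B .] }  — accept
  I3: { [B → S . d /] }  — shift
  I4: { [B → X . X], [X → . /], [X → . y S y] }  — shift
  I5: { [S → d . y] }  — shift
  I6: { [B → y . S d], [S → . d y], [X → y . S y] }  — shift
  I7: { [B → y S . d], [X → y S . y] }  — shift
  I8: { [B → y S d .] }  — reduce
  I9: { [X → y S y .] }  — reduce
  I10: { [S → d y .] }  — reduce
  I11: { [B → X X .] }  — reduce
  I12: { [S → . d y], [X → y . S y] }  — shift
  I13: { [X → y S . y] }  — shift
  I14: { [B → S d . /] }  — shift
  I15: { [B → S d / .] }  — reduce

Every state is either a pure shift/goto state or contains exactly one complete item and nothing to shift — no conflicts. The grammar is LR(0).

Answer: Yes, the grammar is LR(0)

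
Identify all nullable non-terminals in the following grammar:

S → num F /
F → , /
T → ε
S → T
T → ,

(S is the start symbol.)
{ 'S', 'T' }

A non-terminal is nullable if it can derive ε (the empty string): either it has an ε-production, or it has a production whose right-hand side consists entirely of nullable non-terminals.

ε-productions: T → ε
So T is immediately nullable.
S → T: every symbol on the right is nullable, so S is nullable too.
No further non-terminal can be added: every production for the remaining non-terminals contains a terminal or a non-nullable non-terminal.
Nullable = { 'S', 'T' }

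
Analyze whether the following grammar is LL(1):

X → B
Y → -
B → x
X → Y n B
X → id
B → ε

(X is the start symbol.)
Yes, the grammar is LL(1).

A grammar is LL(1) if for each non-terminal N with multiple productions, the predict sets of those productions are pairwise disjoint, where PREDICT(N → α) = (FIRST(α) \ {ε}) ∪ (FOLLOW(N) if α ⇒* ε).

Relevant sets:
  FIRST(B) = { 'x', ε }
  FIRST(Y) = { '-' }
  FOLLOW(X) = { $ }
  FOLLOW(B) = { $ }

For X:
  PREDICT(X → B) = { $, 'x' }
  PREDICT(X → Y n B) = { '-' }
  PREDICT(X → id) = { 'id' }
For B:
  PREDICT(B → x) = { 'x' }
  PREDICT(B → ε) = { $ }
Y has a single production, so nothing to check there.

All predict sets are disjoint. The grammar IS LL(1).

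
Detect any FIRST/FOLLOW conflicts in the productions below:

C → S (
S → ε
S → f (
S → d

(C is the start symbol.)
No FIRST/FOLLOW conflicts.

A FIRST/FOLLOW conflict occurs when a non-terminal N has a nullable alternative N → β (β ⇒* ε) and another alternative N → α with FIRST(α) ∩ FOLLOW(N) ≠ ∅: on such a lookahead the parser cannot decide between expanding α and letting N vanish via β.

Nullable non-terminals: S.

S: nullable alternative(s) S → ε; FOLLOW(S) = { '(' }
  S → ε: FIRST \ {ε} = { } — this is the only nullable alternative, skip
  S → f (: FIRST \ {ε} = { 'f' } — disjoint from FOLLOW(S)
  S → d: FIRST \ {ε} = { 'd' } — disjoint from FOLLOW(S)

C has no nullable alternative, so no FIRST/FOLLOW check is needed there.

No FIRST/FOLLOW conflicts found.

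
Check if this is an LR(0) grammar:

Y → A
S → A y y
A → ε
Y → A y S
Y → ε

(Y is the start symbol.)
No. Reduce-reduce conflict: [A → .] and [Y → .]

A grammar is LR(0) if no state in the canonical LR(0) collection has:
  - both a shift item (dot before a terminal) and a complete item (shift-reduce conflict), or
  - two or more complete items (reduce-reduce conflict; the accept item [Y' → Y .] counts as a complete item here).

Augment with Y' → Y and build the canonical LR(0) collection (I0 = CLOSURE({[Y' → . Y]}), then GOTO on every symbol after a dot until no new states appear). It has 8 states:
  I0: { [A → .], [Y → . A y S], [Y → . A], [Y → .], [Y' → . Y] }  — 2 reduces
  I1: { [Y → A . y S], [Y → A .] }  — shift, reduce
  I2: { [Y' → Y .] }  — accept
  I3: { [A → .], [S → . A y y], [Y → A y . S] }  — reduce
  I4: { [S → A . y y] }  — shift
  I5: { [Y → A y S .] }  — reduce
  I6: { [S → A y . y] }  — shift
  I7: { [S → A y y .] }  — reduce

Conflict in state I0:
  Reduce-reduce conflict: [A → .] and [Y → .]
So the grammar is NOT LR(0).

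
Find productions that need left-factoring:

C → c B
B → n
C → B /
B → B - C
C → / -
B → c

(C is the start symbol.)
Left-factoring is needed when two productions for the same non-terminal
share a common prefix on the right-hand side.

Productions for C:
  C → c B
  C → B /
  C → / -
Productions for B:
  B → n
  B → B - C
  B → c

No common prefixes found.

Answer: No, left-factoring is not needed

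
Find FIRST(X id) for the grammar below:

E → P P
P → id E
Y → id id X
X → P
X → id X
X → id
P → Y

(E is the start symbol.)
{ 'id' }

FIRST sets of the non-terminals involved (from the grammar, by fixed-point iteration):
  FIRST(X) = { 'id' }

To compute FIRST(X id), process the symbols left to right:
Symbol X is a non-terminal. Add FIRST(X) \ {ε} = { 'id' }
X is not nullable (ε ∉ FIRST(X)), so stop here.
FIRST(X id) = { 'id' }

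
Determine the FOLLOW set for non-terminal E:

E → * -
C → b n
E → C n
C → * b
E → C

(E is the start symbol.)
E is the start symbol, so $ ∈ FOLLOW(E).
E does not occur on any right-hand side.

Taking the union: FOLLOW(E) = { $ }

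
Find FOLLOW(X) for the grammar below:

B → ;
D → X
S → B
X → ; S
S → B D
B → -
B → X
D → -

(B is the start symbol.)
To compute FOLLOW(X), find every occurrence of X on a right-hand side N → α X β: add FIRST(β) \ {ε}, and if β is empty or nullable also add FOLLOW(N). Iterate to a fixed point.

In D → X: X is at the end, add FOLLOW(D)
In B → X: X is at the end, add FOLLOW(B)

The FOLLOW sets referred to above (computed the same way, to a fixed point):
  FOLLOW(D) = { $, '-', ';' }
  FOLLOW(B) = { $, '-', ';' }

Taking the union: FOLLOW(X) = { $, '-', ';' }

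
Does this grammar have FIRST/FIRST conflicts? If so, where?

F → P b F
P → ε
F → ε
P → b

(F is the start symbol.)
No FIRST/FIRST conflicts.

A FIRST/FIRST conflict occurs when two productions N → α and N → β for the same non-terminal have FIRST(α) ∩ FIRST(β) ≠ ∅ (with ε ∈ FIRST of a nullable right-hand side, so two nullable alternatives also conflict).

FIRST sets of the non-terminals at (or reachable through a nullable prefix from) the front of some alternative:
  FIRST(P) = { 'b', ε }

Productions for F:
  F → P b F: FIRST = { 'b' }
  F → ε: FIRST = { ε }
Productions for P:
  P → ε: FIRST = { ε }
  P → b: FIRST = { 'b' }

All alternatives of each non-terminal have pairwise disjoint FIRST sets.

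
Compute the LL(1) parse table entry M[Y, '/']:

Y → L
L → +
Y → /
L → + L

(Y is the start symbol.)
To find M[Y, '/'], we find productions for Y where '/' is in the predict set (PREDICT(N → α) = (FIRST(α) \ {ε}) ∪ (FOLLOW(N) if α ⇒* ε)).

Relevant sets:
  FIRST(L) = { '+' }

Y → L: PREDICT = { '+' }
Y → /: PREDICT = { '/' }
  '/' is in predict set, so this production goes in M[Y, '/']

M[Y, '/'] = Y → /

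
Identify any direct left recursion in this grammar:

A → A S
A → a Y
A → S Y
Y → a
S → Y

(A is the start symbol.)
Yes, A is left-recursive

Direct left recursion occurs when N → N α for some non-terminal N (the right-hand side begins with the left-hand side itself).

A → A S: LEFT RECURSIVE (starts with A)
A → a Y: starts with a
A → S Y: starts with S
Y → a: starts with a
S → Y: starts with Y

The grammar has direct left recursion on: A.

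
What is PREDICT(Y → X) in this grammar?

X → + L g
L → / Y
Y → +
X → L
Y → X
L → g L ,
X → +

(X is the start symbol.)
PREDICT(Y → X) = (FIRST(RHS) \ {ε}) ∪ (FOLLOW(Y) if ε ∈ FIRST(RHS), i.e. RHS ⇒* ε)
FIRST(X) = { '+', '/', 'g' }
FIRST(X) = { '+', '/', 'g' }
ε ∉ FIRST(X), so FOLLOW(Y) is not added.
PREDICT(Y → X) = { '+', '/', 'g' }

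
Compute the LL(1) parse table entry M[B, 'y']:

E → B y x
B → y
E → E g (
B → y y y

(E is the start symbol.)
To find M[B, 'y'], we find productions for B where 'y' is in the predict set (PREDICT(N → α) = (FIRST(α) \ {ε}) ∪ (FOLLOW(N) if α ⇒* ε)).

B → y: PREDICT = { 'y' }
  'y' is in predict set, so this production goes in M[B, 'y']
B → y y y: PREDICT = { 'y' }
  'y' is in predict set, so this production goes in M[B, 'y']

M[B, 'y'] = B → y, B → y y y  (a multiply-defined cell — the grammar is not LL(1))

Answer: B → y, B → y y y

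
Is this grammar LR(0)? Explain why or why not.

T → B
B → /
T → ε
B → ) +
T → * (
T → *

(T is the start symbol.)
A grammar is LR(0) if no state in the canonical LR(0) collection has:
  - both a shift item (dot before a terminal) and a complete item (shift-reduce conflict), or
  - two or more complete items (reduce-reduce conflict; the accept item [T' → T .] counts as a complete item here).

Augment with T' → T and build the canonical LR(0) collection (I0 = CLOSURE({[T' → . T]}), then GOTO on every symbol after a dot until no new states appear). It has 8 states:
  I0: { [B → . ) +], [B → . /], [T → . * (], [T → . *], [T → . B], [T → .], [T' → . T] }  — shift, reduce
  I1: { [B → ) . +] }  — shift
  I2: { [T → * . (], [T → * .] }  — shift, reduce
  I3: { [B → / .] }  — reduce
  I4: { [T → B .] }  — reduce
  I5: { [T' → T .] }  — accept
  I6: { [T → * ( .] }  — reduce
  I7: { [B → ) + .] }  — reduce

Conflict in state I0:
  Shift-reduce conflict between [T → .] and [B → . ) +]
So the grammar is NOT LR(0).

Answer: No. Shift-reduce conflict between [T → .] and [B → . ) +]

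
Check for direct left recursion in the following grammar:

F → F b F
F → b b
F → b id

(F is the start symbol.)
Direct left recursion occurs when N → N α for some non-terminal N (the right-hand side begins with the left-hand side itself).

F → F b F: LEFT RECURSIVE (starts with F)
F → b b: starts with b
F → b id: starts with b

The grammar has direct left recursion on: F.

Answer: Yes, F is left-recursive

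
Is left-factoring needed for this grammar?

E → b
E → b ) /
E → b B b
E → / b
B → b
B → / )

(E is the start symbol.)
Yes, E has productions with common prefix 'b'

Left-factoring is needed when two productions for the same non-terminal
share a common prefix on the right-hand side.

Productions for E:
  E → b
  E → b ) /
  E → b B b
  E → / b
Productions for B:
  B → b
  B → / )

Found common prefix 'b' in productions for E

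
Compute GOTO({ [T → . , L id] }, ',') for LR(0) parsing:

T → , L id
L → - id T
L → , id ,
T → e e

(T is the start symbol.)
{ [L → . , id ,], [L → . - id T], [T → , . L id] }

GOTO(I, ',') = CLOSURE({ [A → αX.β] : [A → α.Xβ] ∈ I, X = ',' })

Items with dot before ',', with the dot advanced:
  [T → . , L id] → [T → , . L id]
Closure of the advanced items:
  [T → , . L id] has the dot before L: add [L → . - id T], [L → . , id ,]

GOTO = { [L → . , id ,], [L → . - id T], [T → , . L id] }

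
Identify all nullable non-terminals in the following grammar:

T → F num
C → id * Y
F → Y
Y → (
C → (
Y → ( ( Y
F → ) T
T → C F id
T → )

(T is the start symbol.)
None

A non-terminal is nullable if it can derive ε (the empty string): either it has an ε-production, or it has a production whose right-hand side consists entirely of nullable non-terminals.

There are no ε-productions, so no non-terminal can derive ε.
No non-terminals are nullable.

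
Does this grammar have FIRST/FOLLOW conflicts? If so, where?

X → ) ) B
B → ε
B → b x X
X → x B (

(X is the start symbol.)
Nullable non-terminals: B.

B: nullable alternative(s) B → ε; FOLLOW(B) = { $, '(' }
  B → ε: FIRST \ {ε} = { } — this is the only nullable alternative, skip
  B → b x X: FIRST \ {ε} = { 'b' } — disjoint from FOLLOW(B)

X has no nullable alternative, so no FIRST/FOLLOW check is needed there.

No FIRST/FOLLOW conflicts found.

Answer: No FIRST/FOLLOW conflicts.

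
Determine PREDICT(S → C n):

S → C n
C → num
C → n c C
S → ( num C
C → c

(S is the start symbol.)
{ 'c', 'n', 'num' }

PREDICT(S → C n) = (FIRST(RHS) \ {ε}) ∪ (FOLLOW(S) if ε ∈ FIRST(RHS), i.e. RHS ⇒* ε)
FIRST(C) = { 'c', 'n', 'num' }
FIRST(C n) = { 'c', 'n', 'num' }
ε ∉ FIRST(C n), so FOLLOW(S) is not added.
PREDICT(S → C n) = { 'c', 'n', 'num' }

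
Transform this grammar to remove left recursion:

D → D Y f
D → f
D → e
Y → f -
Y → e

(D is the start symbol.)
D is directly left-recursive. The standard transformation for
  A → A α₁ | ... | A α_m | β₁ | ... | β_n
is
  A  → β₁ A' | ... | β_n A'
  A' → α₁ A' | ... | α_m A' | ε

D → f becomes D → f D'
D → e becomes D → e D'
D → D Y f becomes D' → Y f D'
Add D' → ε

Productions for other non-terminals are unchanged:
  Y → f -
  Y → e

Resulting grammar:
D → f D'
D → e D'
D' → Y f D'
D' → ε
Y → f -
Y → e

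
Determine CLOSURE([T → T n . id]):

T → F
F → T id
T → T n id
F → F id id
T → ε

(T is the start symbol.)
To compute CLOSURE, for each item [A → α.Bβ] where B is a non-terminal, add [B → .γ] for all productions B → γ; repeat for the newly added items until nothing changes.

Start with: [T → T n . id]
The dot precedes the terminal id, so nothing is added.

CLOSURE = { [T → T n . id] }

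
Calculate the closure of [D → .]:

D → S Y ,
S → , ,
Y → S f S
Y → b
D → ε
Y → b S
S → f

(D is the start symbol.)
{ [D → .] }

To compute CLOSURE, for each item [A → α.Bβ] where B is a non-terminal, add [B → .γ] for all productions B → γ; repeat for the newly added items until nothing changes.

Start with: [D → .]
The dot is at the end, so nothing is added.

CLOSURE = { [D → .] }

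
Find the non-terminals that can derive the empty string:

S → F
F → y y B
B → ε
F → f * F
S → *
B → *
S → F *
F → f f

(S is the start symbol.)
{ 'B' }

A non-terminal is nullable if it can derive ε (the empty string): either it has an ε-production, or it has a production whose right-hand side consists entirely of nullable non-terminals.

ε-productions: B → ε
So B is immediately nullable.
No further non-terminal can be added: every production for the remaining non-terminals contains a terminal or a non-nullable non-terminal.
Nullable = { 'B' }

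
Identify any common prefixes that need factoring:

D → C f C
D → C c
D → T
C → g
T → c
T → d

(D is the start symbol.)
Left-factoring is needed when two productions for the same non-terminal
share a common prefix on the right-hand side.

Productions for D:
  D → C f C
  D → C c
  D → T
Productions for T:
  T → c
  T → d

Found common prefix 'C' in productions for D

Answer: Yes, D has productions with common prefix 'C'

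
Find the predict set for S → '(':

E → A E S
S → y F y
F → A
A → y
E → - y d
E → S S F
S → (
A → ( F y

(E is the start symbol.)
{ '(' }

PREDICT(S → '(') = (FIRST(RHS) \ {ε}) ∪ (FOLLOW(S) if ε ∈ FIRST(RHS), i.e. RHS ⇒* ε)
FIRST('(') = { '(' }
ε ∉ FIRST('('), so FOLLOW(S) is not added.
PREDICT(S → '(') = { '(' }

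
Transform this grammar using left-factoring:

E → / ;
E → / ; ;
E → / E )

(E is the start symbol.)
E → / E'
E' → ; E''
E'' → ε
E'' → ;
E' → E )

Left-factoring transforms A → αβ₁ | αβ₂ into A → αA' and A' → β₁ | β₂
(α is the longest common prefix among the alternatives). Repeat until
no nonterminal has two alternatives with a common prefix.

Round 1: E has alternatives sharing prefix '/'. Introduce E': E → / E'
  Add: E' → ;
  Add: E' → ; ;
  Add: E' → E )

Round 2: E' has alternatives sharing prefix ';'. Introduce E'': E' → ; E''
  Add: E'' → ε
  Add: E'' → ;

No remaining common prefixes — done.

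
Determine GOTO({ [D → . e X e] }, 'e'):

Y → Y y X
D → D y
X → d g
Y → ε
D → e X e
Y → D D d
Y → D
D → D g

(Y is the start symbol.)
GOTO(I, 'e') = CLOSURE({ [A → αX.β] : [A → α.Xβ] ∈ I, X = 'e' })

Items with dot before 'e', with the dot advanced:
  [D → . e X e] → [D → e . X e]
Closure of the advanced items:
  [D → e . X e] has the dot before X: add [X → . d g]

GOTO = { [D → e . X e], [X → . d g] }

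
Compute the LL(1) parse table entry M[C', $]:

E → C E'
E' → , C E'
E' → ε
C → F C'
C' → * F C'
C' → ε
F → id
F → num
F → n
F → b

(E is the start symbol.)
C' → ε

To find M[C', $], we find productions for C' where $ is in the predict set (PREDICT(N → α) = (FIRST(α) \ {ε}) ∪ (FOLLOW(N) if α ⇒* ε)).

Relevant sets:
  FOLLOW(C') = { $, ',' }

C' → * F C': PREDICT = { '*' }
C' → ε: PREDICT = { $, ',' }
  $ is in predict set, so this production goes in M[C', $]

M[C', $] = C' → ε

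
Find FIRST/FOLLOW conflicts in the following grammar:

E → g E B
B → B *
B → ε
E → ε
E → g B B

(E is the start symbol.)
Nullable non-terminals: B, E.
FIRST sets used below: FIRST(B) = { '*', ε }

B: nullable alternative(s) B → ε; FOLLOW(B) = { $, '*' }
  B → B *: FIRST \ {ε} = { '*' } — overlaps FOLLOW(B) on { '*' }: CONFLICT
  B → ε: FIRST \ {ε} = { } — this is the only nullable alternative, skip

E: nullable alternative(s) E → ε; FOLLOW(E) = { $, '*' }
  E → g E B: FIRST \ {ε} = { 'g' } — disjoint from FOLLOW(E)
  E → ε: FIRST \ {ε} = { } — this is the only nullable alternative, skip
  E → g B B: FIRST \ {ε} = { 'g' } — disjoint from FOLLOW(E)

So the grammar has 1 FIRST/FOLLOW conflict (marked CONFLICT above).

Answer: Yes. B → B '*' with FOLLOW(B) on { '*' }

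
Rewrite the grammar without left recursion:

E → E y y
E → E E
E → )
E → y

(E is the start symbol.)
E is directly left-recursive. The standard transformation for
  A → A α₁ | ... | A α_m | β₁ | ... | β_n
is
  A  → β₁ A' | ... | β_n A'
  A' → α₁ A' | ... | α_m A' | ε

E → ) becomes E → ) E'
E → y becomes E → y E'
E → E y y becomes E' → y y E'
E → E E becomes E' → E E'
Add E' → ε

Resulting grammar:
E → ) E'
E → y E'
E' → y y E'
E' → E E'
E' → ε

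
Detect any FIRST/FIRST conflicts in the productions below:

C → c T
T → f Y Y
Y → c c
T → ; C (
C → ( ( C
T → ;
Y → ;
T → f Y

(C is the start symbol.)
Yes. T → f Y Y / T → f Y on { 'f' }; T → ';' C '(' / T → ';' on { ';' }

Productions for C:
  C → c T: FIRST = { 'c' }
  C → ( ( C: FIRST = { '(' }
Productions for T:
  T → f Y Y: FIRST = { 'f' }
  T → ; C (: FIRST = { ';' }
  T → ;: FIRST = { ';' }
  T → f Y: FIRST = { 'f' }
Productions for Y:
  Y → c c: FIRST = { 'c' }
  Y → ;: FIRST = { ';' }

Conflict for T: T → f Y Y and T → f Y
  Overlap: { 'f' }
Conflict for T: T → ; C ( and T → ;
  Overlap: { ';' }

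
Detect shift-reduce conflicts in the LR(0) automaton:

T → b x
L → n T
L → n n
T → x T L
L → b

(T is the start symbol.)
A shift-reduce conflict occurs when an LR(0) state has both:
  - a complete (reduce) item [A → α .] (dot at the end), and
  - a shift item [B → β . c γ] (dot before a terminal).

Augment with T' → T and build the canonical LR(0) collection (I0 = CLOSURE({[T' → . T]}), then GOTO on every symbol after a dot until no new states appear). It has 11 states:
  I0: { [T → . b x], [T → . x T L], [T' → . T] }  — shift
  I1: { [T' → T .] }  — accept
  I2: { [T → b . x] }  — shift
  I3: { [T → . b x], [T → . x T L], [T → x . T L] }  — shift
  I4: { [L → . b], [L → . n T], [L → . n n], [T → x T . L] }  — shift
  I5: { [T → x T L .] }  — reduce
  I6: { [L → b .] }  — reduce
  I7: { [L → n . T], [L → n . n], [T → . b x], [T → . x T L] }  — shift
  I8: { [L → n T .] }  — reduce
  I9: { [L → n n .] }  — reduce
  I10: { [T → b x .] }  — reduce

No state contains both a complete item and a shift item.

Answer: No shift-reduce conflicts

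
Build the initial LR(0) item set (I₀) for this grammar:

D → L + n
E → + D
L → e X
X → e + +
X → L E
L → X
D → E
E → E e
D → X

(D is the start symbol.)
{ [D → . E], [D → . L + n], [D → . X], [D' → . D], [E → . + D], [E → . E e], [L → . X], [L → . e X], [X → . L E], [X → . e + +] }

First, augment the grammar with D' → D
I₀ = CLOSURE({ [D' → . D] }):
  [D' → . D] has the dot before D: add [D → . L + n], [D → . E], [D → . X]
  [D → . L + n] has the dot before L: add [L → . e X], [L → . X]
  [D → . E] has the dot before E: add [E → . + D], [E → . E e]
  [D → . X] has the dot before X: add [X → . e + +], [X → . L E]
No further items can be added.

I₀ = { [D → . E], [D → . L + n], [D → . X], [D' → . D], [E → . + D], [E → . E e], [L → . X], [L → . e X], [X → . L E], [X → . e + +] }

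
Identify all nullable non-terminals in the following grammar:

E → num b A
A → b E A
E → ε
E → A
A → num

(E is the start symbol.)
A non-terminal is nullable if it can derive ε (the empty string): either it has an ε-production, or it has a production whose right-hand side consists entirely of nullable non-terminals.

ε-productions: E → ε
So E is immediately nullable.
No further non-terminal can be added: every production for the remaining non-terminals contains a terminal or a non-nullable non-terminal.
Nullable = { 'E' }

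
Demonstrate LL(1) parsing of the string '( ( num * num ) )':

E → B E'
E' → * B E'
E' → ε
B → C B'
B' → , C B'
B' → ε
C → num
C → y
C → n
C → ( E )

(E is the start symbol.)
Stack is shown with the top on the left.

Stack                        Input                Action
--------------------------------------------------------
E $                          ( ( num * num ) ) $  output E → B E'
B E' $                       ( ( num * num ) ) $  output B → C B'
C B' E' $                    ( ( num * num ) ) $  output C → ( E )
( E ) B' E' $                ( ( num * num ) ) $  match '('
E ) B' E' $                  ( num * num ) ) $    output E → B E'
B E' ) B' E' $               ( num * num ) ) $    output B → C B'
C B' E' ) B' E' $            ( num * num ) ) $    output C → ( E )
( E ) B' E' ) B' E' $        ( num * num ) ) $    match '('
E ) B' E' ) B' E' $          num * num ) ) $      output E → B E'
B E' ) B' E' ) B' E' $       num * num ) ) $      output B → C B'
C B' E' ) B' E' ) B' E' $    num * num ) ) $      output C → num
num B' E' ) B' E' ) B' E' $  num * num ) ) $      match 'num'
B' E' ) B' E' ) B' E' $      * num ) ) $          output B' → ε
E' ) B' E' ) B' E' $         * num ) ) $          output E' → * B E'
* B E' ) B' E' ) B' E' $     * num ) ) $          match '*'
B E' ) B' E' ) B' E' $       num ) ) $            output B → C B'
C B' E' ) B' E' ) B' E' $    num ) ) $            output C → num
num B' E' ) B' E' ) B' E' $  num ) ) $            match 'num'
B' E' ) B' E' ) B' E' $      ) ) $                output B' → ε
E' ) B' E' ) B' E' $         ) ) $                output E' → ε
) B' E' ) B' E' $            ) ) $                match ')'
B' E' ) B' E' $              ) $                  output B' → ε
E' ) B' E' $                 ) $                  output E' → ε
) B' E' $                    ) $                  match ')'
B' E' $                      $                    output B' → ε
E' $                         $                    output E' → ε
$                            $                    accept

The string is accepted.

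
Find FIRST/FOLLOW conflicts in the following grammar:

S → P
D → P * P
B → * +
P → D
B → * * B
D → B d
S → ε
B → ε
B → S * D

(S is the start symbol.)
Nullable non-terminals: B, S.
FIRST sets used below: FIRST(S) = { '*', 'd', ε }, FIRST(P) = { '*', 'd' }

B: nullable alternative(s) B → ε; FOLLOW(B) = { 'd' }
  B → * +: FIRST \ {ε} = { '*' } — disjoint from FOLLOW(B)
  B → * * B: FIRST \ {ε} = { '*' } — disjoint from FOLLOW(B)
  B → ε: FIRST \ {ε} = { } — this is the only nullable alternative, skip
  B → S * D: FIRST \ {ε} = { '*', 'd' } — overlaps FOLLOW(B) on { 'd' }: CONFLICT

S: nullable alternative(s) S → ε; FOLLOW(S) = { $, '*' }
  S → P: FIRST \ {ε} = { '*', 'd' } — overlaps FOLLOW(S) on { '*' }: CONFLICT
  S → ε: FIRST \ {ε} = { } — this is the only nullable alternative, skip

D, P have no nullable alternative, so no FIRST/FOLLOW check is needed there.

So the grammar has 2 FIRST/FOLLOW conflicts (marked CONFLICT above).

Answer: Yes. S → P with FOLLOW(S) on { '*' }; B → S '*' D with FOLLOW(B) on { 'd' }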